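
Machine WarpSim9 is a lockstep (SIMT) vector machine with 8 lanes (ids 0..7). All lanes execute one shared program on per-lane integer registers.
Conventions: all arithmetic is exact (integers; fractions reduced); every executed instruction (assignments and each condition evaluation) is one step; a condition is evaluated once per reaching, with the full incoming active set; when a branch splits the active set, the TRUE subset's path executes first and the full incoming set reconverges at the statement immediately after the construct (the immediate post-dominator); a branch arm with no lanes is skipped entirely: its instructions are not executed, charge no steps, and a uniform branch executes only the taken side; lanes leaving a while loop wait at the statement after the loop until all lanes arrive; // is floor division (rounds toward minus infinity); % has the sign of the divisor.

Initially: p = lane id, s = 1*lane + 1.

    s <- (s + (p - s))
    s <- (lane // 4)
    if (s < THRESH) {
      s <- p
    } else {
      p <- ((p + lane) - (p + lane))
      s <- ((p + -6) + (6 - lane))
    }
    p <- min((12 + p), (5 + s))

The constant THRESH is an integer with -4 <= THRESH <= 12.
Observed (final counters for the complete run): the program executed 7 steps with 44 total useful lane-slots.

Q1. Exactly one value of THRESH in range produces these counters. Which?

Answer: THRESH = 1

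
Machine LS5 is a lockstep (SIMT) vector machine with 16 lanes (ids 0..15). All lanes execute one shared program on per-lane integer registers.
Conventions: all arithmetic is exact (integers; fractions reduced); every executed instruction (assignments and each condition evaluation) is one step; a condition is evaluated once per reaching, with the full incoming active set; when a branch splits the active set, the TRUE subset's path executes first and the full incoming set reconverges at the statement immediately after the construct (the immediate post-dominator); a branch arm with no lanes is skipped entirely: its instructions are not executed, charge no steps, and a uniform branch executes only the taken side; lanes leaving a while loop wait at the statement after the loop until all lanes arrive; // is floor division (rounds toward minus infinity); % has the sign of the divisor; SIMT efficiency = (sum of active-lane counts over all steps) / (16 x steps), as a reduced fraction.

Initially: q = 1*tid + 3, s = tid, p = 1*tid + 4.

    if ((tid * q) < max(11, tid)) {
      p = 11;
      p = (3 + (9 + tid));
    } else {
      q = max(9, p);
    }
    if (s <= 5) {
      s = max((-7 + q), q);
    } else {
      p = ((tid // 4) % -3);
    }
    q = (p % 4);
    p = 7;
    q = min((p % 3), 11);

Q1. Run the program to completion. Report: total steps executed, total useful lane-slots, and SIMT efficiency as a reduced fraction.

Answer: 10 steps, 115 useful, 23/32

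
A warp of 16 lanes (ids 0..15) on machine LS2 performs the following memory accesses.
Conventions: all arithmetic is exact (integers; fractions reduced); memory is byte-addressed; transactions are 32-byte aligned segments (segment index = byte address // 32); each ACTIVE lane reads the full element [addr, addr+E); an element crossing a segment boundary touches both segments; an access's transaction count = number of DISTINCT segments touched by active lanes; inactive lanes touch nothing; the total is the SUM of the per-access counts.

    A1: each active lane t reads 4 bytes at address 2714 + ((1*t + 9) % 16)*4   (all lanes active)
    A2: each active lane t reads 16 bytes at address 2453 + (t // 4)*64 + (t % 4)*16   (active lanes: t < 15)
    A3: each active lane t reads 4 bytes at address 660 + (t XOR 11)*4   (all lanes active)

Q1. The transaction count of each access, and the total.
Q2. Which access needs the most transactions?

A1: 3 transactions
A2: 9 transactions
A3: 3 transactions

Answer: 3,9,3; total 15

Answer: A2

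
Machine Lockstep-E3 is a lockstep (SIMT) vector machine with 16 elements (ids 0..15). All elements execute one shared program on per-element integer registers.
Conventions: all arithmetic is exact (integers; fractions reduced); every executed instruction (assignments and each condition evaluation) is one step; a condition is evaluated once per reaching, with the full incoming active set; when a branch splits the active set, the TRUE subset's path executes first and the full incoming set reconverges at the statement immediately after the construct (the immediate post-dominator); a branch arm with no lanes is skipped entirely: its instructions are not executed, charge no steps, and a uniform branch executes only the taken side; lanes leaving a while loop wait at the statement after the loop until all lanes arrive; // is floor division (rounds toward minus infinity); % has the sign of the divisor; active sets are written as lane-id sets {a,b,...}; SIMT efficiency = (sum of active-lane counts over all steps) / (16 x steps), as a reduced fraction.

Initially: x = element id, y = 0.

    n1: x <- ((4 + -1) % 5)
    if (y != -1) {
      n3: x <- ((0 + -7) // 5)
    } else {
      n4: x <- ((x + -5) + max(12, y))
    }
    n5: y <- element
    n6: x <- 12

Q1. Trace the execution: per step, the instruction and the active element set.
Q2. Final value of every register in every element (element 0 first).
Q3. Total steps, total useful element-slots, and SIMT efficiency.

step 0: x <- ((4 + -1) % 5)          {0,1,2,3,4,5,6,7,8,9,10,11,12,13,14,15}
step 1: eval (y != -1)               {0,1,2,3,4,5,6,7,8,9,10,11,12,13,14,15}
step 2: x <- ((0 + -7) // 5)         {0,1,2,3,4,5,6,7,8,9,10,11,12,13,14,15}
step 3: y <- element                 {0,1,2,3,4,5,6,7,8,9,10,11,12,13,14,15}
step 4: x <- 12                      {0,1,2,3,4,5,6,7,8,9,10,11,12,13,14,15}

Answer: 5 steps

x: 12,12,12,12,12,12,12,12,12,12,12,12,12,12,12,12
y: 0,1,2,3,4,5,6,7,8,9,10,11,12,13,14,15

steps = 5; useful = 80; efficiency = 80/80 = 1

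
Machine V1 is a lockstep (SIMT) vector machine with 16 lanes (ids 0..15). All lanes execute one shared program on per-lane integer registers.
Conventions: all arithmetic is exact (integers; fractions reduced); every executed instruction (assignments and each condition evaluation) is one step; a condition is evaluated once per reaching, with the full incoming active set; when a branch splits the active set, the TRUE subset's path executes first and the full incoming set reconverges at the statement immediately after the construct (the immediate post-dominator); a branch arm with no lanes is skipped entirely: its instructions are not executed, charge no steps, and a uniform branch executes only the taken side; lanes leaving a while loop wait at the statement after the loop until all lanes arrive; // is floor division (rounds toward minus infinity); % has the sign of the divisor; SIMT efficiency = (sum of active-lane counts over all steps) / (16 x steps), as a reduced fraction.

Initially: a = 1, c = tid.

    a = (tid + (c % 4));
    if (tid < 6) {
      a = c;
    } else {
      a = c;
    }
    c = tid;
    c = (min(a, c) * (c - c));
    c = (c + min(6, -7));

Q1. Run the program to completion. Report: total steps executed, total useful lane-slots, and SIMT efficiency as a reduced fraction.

Answer: 7 steps, 96 useful, 6/7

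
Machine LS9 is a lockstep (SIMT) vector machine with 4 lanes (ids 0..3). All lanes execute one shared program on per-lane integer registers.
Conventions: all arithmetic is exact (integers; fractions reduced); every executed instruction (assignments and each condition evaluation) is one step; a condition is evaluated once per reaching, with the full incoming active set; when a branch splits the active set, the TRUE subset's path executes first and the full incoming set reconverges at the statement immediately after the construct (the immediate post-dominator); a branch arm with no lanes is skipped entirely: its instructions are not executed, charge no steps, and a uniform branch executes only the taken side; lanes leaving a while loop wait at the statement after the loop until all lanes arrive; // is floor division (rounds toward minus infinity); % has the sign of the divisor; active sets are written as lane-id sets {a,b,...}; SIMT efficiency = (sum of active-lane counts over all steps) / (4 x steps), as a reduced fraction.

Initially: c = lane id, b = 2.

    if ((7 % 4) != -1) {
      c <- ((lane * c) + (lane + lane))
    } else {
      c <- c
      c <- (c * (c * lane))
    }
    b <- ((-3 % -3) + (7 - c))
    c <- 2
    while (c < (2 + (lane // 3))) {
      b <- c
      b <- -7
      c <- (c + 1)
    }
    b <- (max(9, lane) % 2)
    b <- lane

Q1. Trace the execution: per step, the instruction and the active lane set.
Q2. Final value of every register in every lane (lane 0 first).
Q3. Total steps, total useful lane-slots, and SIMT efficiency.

step 0: eval ((7 % 4) != -1)         {0,1,2,3}
step 1: c <- ((lane * c) + (lane + lane)) {0,1,2,3}
step 2: b <- ((-3 % -3) + (7 - c))   {0,1,2,3}
step 3: c <- 2                       {0,1,2,3}
step 4: eval (c < (2 + (lane // 3))) {0,1,2,3}
step 5: b <- c                       {3}
step 6: b <- -7                      {3}
step 7: c <- (c + 1)                 {3}
step 8: eval (c < (2 + (lane // 3))) {3}
step 9: b <- (max(9, lane) % 2)      {0,1,2,3}
step 10: b <- lane                    {0,1,2,3}

Answer: 11 steps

c: 2,2,2,3
b: 0,1,2,3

steps = 11; useful = 32; efficiency = 32/44 = 8/11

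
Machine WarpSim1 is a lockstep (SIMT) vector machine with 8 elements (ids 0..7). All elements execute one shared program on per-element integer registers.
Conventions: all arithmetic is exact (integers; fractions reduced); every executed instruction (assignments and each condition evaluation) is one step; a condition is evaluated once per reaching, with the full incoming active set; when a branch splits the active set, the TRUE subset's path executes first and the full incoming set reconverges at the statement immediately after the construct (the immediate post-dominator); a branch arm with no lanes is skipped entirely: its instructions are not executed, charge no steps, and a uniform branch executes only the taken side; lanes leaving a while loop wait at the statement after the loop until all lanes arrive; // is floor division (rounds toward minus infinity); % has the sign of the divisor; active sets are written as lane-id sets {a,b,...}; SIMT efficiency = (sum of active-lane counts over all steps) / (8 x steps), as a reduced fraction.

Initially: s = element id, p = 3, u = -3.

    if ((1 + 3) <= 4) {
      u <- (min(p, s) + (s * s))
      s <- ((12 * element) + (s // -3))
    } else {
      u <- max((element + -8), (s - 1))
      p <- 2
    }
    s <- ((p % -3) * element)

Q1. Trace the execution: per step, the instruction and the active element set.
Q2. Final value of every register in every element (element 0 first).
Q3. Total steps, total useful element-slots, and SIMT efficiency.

step 0: eval ((1 + 3) <= 4)          {0,1,2,3,4,5,6,7}
step 1: u <- (min(p, s) + (s * s))   {0,1,2,3,4,5,6,7}
step 2: s <- ((12 * element) + (s // -3)) {0,1,2,3,4,5,6,7}
step 3: s <- ((p % -3) * element)    {0,1,2,3,4,5,6,7}

Answer: 4 steps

s: 0,0,0,0,0,0,0,0
p: 3,3,3,3,3,3,3,3
u: 0,2,6,12,19,28,39,52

steps = 4; useful = 32; efficiency = 32/32 = 1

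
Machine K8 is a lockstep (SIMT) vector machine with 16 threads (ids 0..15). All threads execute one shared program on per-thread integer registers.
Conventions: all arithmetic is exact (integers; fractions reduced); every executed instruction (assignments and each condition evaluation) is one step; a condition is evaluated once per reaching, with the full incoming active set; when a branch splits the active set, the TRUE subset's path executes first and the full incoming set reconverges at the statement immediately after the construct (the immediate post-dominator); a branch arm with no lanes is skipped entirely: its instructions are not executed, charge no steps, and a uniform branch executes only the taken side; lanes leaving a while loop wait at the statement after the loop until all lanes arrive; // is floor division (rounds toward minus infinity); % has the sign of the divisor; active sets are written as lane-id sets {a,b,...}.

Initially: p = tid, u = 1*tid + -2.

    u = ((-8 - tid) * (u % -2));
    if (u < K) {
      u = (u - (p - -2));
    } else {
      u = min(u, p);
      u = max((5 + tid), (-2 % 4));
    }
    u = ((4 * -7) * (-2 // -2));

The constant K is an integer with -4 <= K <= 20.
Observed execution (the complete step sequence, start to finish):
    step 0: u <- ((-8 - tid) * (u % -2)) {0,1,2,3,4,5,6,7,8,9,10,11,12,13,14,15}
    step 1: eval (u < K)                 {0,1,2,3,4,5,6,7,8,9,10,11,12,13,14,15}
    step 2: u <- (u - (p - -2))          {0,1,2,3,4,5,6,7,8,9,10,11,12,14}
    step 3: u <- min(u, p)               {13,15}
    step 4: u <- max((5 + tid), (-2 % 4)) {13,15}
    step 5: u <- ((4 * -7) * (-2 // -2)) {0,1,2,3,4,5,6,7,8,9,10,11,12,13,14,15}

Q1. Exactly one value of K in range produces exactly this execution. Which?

Answer: K = 20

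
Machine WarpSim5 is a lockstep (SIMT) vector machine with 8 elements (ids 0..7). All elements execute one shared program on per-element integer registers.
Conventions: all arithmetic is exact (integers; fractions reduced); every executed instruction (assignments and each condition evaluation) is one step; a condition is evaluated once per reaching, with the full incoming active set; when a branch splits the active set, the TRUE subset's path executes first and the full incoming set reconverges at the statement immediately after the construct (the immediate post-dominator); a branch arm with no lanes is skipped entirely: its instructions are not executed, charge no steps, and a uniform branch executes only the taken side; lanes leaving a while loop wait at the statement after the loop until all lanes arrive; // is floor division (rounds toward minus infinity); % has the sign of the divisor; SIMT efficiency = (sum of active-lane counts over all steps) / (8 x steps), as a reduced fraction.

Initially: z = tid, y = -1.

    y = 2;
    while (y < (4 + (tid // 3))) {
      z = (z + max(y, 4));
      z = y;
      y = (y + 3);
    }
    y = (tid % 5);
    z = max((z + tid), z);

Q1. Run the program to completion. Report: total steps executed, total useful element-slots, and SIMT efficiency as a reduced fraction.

Answer: 12 steps, 72 useful, 3/4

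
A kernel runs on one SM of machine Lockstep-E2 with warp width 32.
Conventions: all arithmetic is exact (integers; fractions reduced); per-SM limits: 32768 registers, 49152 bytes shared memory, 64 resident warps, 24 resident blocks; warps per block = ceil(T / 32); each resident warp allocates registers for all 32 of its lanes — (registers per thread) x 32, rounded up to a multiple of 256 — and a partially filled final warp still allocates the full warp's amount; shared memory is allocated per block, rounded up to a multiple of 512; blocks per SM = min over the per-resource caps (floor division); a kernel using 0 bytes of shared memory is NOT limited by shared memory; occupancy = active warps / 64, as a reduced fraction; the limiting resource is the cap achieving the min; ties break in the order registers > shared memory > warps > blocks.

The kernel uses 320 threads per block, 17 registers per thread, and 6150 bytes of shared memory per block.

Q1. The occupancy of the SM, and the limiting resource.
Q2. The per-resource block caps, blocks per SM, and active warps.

Answer: occupancy 5/8, limited by registers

registers: 4 blocks
shared memory: 7 blocks
warps: 6 blocks
blocks: 24 blocks

Answer: 4 blocks, 40 active warps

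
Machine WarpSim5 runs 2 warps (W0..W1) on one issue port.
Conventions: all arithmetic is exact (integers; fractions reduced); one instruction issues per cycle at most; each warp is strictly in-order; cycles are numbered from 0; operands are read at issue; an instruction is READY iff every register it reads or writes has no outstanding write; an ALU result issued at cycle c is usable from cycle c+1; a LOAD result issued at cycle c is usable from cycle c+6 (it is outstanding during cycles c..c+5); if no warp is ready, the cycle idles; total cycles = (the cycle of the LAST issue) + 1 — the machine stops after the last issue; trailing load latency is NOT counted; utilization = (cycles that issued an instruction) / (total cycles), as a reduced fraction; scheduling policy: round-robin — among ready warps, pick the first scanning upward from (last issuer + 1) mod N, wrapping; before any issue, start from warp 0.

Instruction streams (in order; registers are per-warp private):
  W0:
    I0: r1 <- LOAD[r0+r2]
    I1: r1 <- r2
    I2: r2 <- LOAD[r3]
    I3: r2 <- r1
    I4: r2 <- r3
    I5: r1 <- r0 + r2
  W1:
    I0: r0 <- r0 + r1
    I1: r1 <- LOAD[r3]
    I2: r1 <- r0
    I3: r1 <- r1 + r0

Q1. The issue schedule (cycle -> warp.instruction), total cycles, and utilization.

cycle 0: W0.I0
cycle 1: W1.I0
cycle 2: W1.I1
cycle 3: idle
cycle 4: idle
cycle 5: idle
cycle 6: W0.I1
cycle 7: W0.I2
cycle 8: W1.I2
cycle 9: W1.I3
cycle 10: idle
cycle 11: idle
cycle 12: idle
cycle 13: W0.I3
cycle 14: W0.I4
cycle 15: W0.I5

Answer: 16 cycles, utilization 5/8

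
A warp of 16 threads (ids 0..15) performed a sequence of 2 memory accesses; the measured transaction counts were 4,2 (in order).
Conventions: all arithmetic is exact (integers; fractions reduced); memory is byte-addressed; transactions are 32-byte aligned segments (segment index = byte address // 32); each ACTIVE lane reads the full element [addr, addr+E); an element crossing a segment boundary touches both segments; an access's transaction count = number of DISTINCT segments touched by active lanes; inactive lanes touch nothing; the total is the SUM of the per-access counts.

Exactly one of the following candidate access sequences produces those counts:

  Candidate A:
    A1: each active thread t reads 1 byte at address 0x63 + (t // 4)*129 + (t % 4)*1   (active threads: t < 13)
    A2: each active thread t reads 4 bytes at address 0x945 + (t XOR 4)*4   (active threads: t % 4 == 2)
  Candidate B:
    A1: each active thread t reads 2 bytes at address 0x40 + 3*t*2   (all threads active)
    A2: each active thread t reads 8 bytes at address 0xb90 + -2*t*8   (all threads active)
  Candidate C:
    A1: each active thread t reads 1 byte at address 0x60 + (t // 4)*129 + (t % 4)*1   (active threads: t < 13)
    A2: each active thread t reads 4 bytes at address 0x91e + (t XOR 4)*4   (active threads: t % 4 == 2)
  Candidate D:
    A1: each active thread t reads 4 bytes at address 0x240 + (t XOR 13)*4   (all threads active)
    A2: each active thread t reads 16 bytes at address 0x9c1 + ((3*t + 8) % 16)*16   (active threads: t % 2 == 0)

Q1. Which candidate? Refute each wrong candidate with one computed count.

A: A2 gives 3 transactions, not 2
B: A1 gives 3 transactions, not 4
D: A1 gives 2 transactions, not 4
C: all counts match (4,2)

Answer: C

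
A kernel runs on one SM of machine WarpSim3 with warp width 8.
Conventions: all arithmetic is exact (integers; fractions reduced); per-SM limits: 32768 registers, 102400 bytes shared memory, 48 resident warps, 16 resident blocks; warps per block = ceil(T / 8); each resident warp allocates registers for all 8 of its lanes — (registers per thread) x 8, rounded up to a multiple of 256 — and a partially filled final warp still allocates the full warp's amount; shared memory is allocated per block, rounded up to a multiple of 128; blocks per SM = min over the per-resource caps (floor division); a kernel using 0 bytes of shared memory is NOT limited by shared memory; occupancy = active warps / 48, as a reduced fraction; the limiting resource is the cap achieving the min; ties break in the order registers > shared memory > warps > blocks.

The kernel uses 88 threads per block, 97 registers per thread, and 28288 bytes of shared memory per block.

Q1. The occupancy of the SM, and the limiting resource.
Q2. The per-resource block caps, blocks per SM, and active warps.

Answer: occupancy 11/24, limited by registers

registers: 2 blocks
shared memory: 3 blocks
warps: 4 blocks
blocks: 16 blocks

Answer: 2 blocks, 22 active warps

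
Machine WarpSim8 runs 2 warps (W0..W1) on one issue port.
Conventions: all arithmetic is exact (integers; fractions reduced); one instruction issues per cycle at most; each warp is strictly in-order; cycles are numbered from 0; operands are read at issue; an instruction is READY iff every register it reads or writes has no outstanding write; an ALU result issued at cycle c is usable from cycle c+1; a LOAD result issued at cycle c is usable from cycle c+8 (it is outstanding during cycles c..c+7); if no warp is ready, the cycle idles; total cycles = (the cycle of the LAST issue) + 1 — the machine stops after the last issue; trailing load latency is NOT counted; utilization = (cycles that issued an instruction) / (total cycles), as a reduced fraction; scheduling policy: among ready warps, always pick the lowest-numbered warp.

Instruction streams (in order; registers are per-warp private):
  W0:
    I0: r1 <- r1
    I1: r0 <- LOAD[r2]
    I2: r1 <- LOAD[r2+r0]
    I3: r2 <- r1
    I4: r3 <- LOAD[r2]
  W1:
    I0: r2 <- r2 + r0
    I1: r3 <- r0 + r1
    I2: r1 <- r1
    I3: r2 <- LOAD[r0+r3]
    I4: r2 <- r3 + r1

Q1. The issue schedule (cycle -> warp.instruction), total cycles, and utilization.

cycle 0: W0.I0
cycle 1: W0.I1
cycle 2: W1.I0
cycle 3: W1.I1
cycle 4: W1.I2
cycle 5: W1.I3
cycle 6: idle
cycle 7: idle
cycle 8: idle
cycle 9: W0.I2
cycle 10: idle
cycle 11: idle
cycle 12: idle
cycle 13: W1.I4
cycle 14: idle
cycle 15: idle
cycle 16: idle
cycle 17: W0.I3
cycle 18: W0.I4

Answer: 19 cycles, utilization 10/19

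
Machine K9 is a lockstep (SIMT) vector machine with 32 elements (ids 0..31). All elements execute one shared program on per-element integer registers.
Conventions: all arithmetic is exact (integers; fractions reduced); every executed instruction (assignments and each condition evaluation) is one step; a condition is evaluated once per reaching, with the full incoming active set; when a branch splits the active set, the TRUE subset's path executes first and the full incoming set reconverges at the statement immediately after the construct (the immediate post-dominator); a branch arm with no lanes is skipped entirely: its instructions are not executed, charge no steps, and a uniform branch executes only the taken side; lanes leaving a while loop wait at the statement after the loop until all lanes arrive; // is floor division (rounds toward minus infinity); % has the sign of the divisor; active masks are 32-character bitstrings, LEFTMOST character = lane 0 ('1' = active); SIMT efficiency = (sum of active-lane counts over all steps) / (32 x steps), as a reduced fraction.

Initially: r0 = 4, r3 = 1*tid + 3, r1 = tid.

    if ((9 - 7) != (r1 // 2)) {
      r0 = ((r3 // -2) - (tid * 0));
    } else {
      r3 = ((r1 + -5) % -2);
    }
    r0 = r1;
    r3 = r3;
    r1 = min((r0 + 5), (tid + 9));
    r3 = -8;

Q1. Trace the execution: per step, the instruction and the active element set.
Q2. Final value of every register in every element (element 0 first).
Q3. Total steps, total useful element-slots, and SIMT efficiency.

step 0: eval ((9 - 7) != (r1 // 2))  11111111111111111111111111111111
step 1: r0 <- ((r3 // -2) - (tid * 0)) 11110011111111111111111111111111
step 2: r3 <- ((r1 + -5) % -2)       00001100000000000000000000000000
step 3: r0 <- r1                     11111111111111111111111111111111
step 4: r3 <- r3                     11111111111111111111111111111111
step 5: r1 <- min((r0 + 5), (tid + 9)) 11111111111111111111111111111111
step 6: r3 <- -8                     11111111111111111111111111111111

Answer: 7 steps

r0: 0,1,2,3,4,5,6,7,8,9,10,11,12,13,14,15,16,17,18,19,20,21,22,23,24,25,26,27,28,29,30,31
r3: -8,-8,-8,-8,-8,-8,-8,-8,-8,-8,-8,-8,-8,-8,-8,-8,-8,-8,-8,-8,-8,-8,-8,-8,-8,-8,-8,-8,-8,-8,-8,-8
r1: 5,6,7,8,9,10,11,12,13,14,15,16,17,18,19,20,21,22,23,24,25,26,27,28,29,30,31,32,33,34,35,36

steps = 7; useful = 192; efficiency = 192/224 = 6/7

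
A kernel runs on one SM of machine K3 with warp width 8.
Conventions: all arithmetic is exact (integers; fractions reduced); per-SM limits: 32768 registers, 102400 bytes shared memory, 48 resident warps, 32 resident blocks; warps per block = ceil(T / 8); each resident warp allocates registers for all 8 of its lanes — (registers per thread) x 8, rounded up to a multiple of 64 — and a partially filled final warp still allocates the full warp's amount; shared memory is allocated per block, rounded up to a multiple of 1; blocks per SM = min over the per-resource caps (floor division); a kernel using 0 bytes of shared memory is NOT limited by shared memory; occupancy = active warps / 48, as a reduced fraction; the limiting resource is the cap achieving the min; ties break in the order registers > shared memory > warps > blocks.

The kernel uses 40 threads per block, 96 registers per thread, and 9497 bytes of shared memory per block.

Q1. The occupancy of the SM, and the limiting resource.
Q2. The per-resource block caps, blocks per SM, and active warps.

Answer: occupancy 5/6, limited by registers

registers: 8 blocks
shared memory: 10 blocks
warps: 9 blocks
blocks: 32 blocks

Answer: 8 blocks, 40 active warps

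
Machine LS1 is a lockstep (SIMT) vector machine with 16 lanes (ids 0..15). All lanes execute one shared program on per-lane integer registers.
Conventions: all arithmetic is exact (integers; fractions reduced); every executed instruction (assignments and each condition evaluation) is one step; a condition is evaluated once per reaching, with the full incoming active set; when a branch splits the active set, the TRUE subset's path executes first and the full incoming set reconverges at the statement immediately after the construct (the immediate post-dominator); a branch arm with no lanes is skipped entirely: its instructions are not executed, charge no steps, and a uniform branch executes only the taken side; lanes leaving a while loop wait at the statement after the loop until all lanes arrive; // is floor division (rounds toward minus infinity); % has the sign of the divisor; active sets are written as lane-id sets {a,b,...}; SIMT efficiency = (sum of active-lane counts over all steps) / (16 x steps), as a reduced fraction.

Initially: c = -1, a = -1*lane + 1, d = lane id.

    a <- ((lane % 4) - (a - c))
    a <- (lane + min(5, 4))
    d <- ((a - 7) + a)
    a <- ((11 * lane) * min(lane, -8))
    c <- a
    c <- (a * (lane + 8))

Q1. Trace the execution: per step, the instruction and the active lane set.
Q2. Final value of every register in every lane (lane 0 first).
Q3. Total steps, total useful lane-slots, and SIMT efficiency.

step 0: a <- ((lane % 4) - (a - c))  {0,1,2,3,4,5,6,7,8,9,10,11,12,13,14,15}
step 1: a <- (lane + min(5, 4))      {0,1,2,3,4,5,6,7,8,9,10,11,12,13,14,15}
step 2: d <- ((a - 7) + a)           {0,1,2,3,4,5,6,7,8,9,10,11,12,13,14,15}
step 3: a <- ((11 * lane) * min(lane, -8)) {0,1,2,3,4,5,6,7,8,9,10,11,12,13,14,15}
step 4: c <- a                       {0,1,2,3,4,5,6,7,8,9,10,11,12,13,14,15}
step 5: c <- (a * (lane + 8))        {0,1,2,3,4,5,6,7,8,9,10,11,12,13,14,15}

Answer: 6 steps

c: 0,-792,-1760,-2904,-4224,-5720,-7392,-9240,-11264,-13464,-15840,-18392,-21120,-24024,-27104,-30360
a: 0,-88,-176,-264,-352,-440,-528,-616,-704,-792,-880,-968,-1056,-1144,-1232,-1320
d: 1,3,5,7,9,11,13,15,17,19,21,23,25,27,29,31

steps = 6; useful = 96; efficiency = 96/96 = 1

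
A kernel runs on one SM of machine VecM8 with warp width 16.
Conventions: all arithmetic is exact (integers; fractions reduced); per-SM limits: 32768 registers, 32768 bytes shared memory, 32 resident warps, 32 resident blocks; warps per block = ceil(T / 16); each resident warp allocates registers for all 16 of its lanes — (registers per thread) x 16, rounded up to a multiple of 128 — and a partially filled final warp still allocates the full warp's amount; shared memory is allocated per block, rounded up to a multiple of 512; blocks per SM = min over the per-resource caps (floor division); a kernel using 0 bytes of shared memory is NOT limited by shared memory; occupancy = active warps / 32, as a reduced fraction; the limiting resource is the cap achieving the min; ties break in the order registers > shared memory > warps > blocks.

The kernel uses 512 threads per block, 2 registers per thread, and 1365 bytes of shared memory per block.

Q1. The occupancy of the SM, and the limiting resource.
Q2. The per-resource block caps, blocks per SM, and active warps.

Answer: occupancy 1, limited by warps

registers: 8 blocks
shared memory: 21 blocks
warps: 1 block
blocks: 32 blocks

Answer: 1 block, 32 active warps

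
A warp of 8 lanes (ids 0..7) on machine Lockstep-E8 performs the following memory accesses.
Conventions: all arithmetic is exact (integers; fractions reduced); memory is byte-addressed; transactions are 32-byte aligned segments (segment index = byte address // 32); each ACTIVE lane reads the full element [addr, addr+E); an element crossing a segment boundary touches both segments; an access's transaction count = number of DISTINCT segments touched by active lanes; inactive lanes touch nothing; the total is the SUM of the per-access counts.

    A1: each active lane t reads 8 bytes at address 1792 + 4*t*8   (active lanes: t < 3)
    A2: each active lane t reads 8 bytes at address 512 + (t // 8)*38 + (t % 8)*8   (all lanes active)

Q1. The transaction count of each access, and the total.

A1: 3 transactions
A2: 2 transactions

Answer: 3,2; total 5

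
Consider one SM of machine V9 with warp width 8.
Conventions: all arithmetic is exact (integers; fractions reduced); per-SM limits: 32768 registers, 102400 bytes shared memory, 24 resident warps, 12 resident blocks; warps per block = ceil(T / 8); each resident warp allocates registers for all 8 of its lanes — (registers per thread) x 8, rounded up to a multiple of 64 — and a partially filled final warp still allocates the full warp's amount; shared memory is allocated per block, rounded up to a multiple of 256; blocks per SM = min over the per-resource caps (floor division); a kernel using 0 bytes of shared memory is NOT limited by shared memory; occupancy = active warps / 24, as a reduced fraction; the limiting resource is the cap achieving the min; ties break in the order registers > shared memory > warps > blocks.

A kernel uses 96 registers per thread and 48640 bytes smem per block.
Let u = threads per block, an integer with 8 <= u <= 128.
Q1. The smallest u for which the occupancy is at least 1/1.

Answer: u = 89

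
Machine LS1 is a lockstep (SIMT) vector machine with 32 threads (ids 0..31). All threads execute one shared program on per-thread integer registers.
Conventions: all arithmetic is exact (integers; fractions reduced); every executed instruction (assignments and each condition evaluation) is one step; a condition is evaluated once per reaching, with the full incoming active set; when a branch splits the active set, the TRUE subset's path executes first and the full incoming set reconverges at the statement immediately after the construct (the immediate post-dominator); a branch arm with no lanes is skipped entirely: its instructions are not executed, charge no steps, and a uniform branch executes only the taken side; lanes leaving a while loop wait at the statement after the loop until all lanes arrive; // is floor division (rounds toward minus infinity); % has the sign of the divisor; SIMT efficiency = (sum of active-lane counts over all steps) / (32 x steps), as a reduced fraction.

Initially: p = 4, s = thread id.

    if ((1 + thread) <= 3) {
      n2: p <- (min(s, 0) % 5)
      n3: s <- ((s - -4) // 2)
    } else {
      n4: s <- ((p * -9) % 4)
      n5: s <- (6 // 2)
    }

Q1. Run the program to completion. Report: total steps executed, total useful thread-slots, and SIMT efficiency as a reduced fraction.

Answer: 5 steps, 96 useful, 3/5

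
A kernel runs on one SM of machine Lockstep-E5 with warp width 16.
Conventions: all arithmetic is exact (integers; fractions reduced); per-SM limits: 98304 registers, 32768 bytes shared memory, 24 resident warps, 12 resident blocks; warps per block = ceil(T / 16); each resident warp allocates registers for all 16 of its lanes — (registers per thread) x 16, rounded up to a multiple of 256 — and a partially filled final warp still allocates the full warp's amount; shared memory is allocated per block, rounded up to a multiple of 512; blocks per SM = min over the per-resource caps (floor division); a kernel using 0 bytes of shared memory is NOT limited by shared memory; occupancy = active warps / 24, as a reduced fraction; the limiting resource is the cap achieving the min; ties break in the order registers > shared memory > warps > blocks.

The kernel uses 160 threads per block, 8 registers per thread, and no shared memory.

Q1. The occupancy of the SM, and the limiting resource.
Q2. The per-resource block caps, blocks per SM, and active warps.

Answer: occupancy 5/6, limited by warps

registers: 38 blocks
shared memory: no limit (kernel uses none)
warps: 2 blocks
blocks: 12 blocks

Answer: 2 blocks, 20 active warps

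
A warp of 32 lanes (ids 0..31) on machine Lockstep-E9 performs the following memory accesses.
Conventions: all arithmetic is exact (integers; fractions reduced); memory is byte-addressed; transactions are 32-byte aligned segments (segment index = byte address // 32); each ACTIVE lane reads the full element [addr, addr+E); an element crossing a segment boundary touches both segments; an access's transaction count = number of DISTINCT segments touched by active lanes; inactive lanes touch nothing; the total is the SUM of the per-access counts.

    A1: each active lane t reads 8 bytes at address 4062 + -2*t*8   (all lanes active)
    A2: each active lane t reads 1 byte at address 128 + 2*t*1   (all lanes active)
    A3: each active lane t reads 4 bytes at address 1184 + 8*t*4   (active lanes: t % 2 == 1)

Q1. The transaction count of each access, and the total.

A1: 17 transactions
A2: 2 transactions
A3: 16 transactions

Answer: 17,2,16; total 35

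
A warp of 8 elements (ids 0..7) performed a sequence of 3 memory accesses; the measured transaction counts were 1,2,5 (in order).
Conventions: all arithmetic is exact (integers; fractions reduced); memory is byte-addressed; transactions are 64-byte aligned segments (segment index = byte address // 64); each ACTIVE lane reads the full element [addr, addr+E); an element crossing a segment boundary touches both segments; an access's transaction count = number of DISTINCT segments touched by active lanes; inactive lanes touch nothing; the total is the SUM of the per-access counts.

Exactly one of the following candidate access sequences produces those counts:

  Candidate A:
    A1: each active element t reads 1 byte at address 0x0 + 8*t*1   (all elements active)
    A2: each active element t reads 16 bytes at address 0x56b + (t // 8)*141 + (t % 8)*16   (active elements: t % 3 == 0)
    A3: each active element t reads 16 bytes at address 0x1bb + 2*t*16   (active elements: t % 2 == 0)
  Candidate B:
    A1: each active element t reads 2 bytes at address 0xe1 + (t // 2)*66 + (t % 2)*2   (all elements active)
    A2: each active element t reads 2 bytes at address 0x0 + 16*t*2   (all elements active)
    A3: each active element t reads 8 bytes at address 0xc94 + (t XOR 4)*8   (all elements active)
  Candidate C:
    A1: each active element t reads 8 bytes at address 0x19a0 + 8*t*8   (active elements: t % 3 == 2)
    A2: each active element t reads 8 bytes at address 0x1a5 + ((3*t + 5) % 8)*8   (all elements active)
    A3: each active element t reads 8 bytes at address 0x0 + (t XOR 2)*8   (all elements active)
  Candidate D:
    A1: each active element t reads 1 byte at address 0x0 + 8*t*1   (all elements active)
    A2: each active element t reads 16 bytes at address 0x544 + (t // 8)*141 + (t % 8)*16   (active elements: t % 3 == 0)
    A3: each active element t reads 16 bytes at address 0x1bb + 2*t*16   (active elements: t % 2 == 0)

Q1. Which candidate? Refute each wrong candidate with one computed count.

A: A2 gives 3 transactions, not 2
B: A1 gives 4 transactions, not 1
C: A1 gives 2 transactions, not 1
D: all counts match (1,2,5)

Answer: D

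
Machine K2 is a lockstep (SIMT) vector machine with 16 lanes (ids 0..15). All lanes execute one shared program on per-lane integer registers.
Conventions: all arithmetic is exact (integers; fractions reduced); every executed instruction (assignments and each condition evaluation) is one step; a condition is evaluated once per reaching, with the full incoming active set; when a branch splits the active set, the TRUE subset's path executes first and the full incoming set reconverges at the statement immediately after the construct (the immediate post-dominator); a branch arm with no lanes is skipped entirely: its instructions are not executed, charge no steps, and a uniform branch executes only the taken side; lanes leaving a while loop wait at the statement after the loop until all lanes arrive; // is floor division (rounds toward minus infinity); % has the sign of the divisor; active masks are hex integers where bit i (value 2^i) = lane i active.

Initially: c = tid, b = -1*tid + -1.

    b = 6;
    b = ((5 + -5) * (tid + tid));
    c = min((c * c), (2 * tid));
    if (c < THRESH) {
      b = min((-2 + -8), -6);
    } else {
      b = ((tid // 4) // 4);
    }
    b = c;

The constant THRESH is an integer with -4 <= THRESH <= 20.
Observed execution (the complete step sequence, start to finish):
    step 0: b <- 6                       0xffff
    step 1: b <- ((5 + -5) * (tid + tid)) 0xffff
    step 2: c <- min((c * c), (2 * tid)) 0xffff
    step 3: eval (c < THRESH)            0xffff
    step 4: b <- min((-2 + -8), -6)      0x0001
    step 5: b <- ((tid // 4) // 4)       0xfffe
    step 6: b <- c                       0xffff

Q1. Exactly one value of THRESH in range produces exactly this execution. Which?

Answer: THRESH = 1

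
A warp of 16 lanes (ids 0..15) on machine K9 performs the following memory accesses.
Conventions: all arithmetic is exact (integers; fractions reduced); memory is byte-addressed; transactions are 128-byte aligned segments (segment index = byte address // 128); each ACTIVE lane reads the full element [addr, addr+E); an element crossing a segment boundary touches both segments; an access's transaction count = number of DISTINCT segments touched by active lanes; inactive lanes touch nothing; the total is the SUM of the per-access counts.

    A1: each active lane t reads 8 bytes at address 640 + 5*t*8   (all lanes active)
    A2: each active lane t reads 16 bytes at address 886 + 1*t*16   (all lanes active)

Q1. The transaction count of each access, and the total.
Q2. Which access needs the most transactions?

A1: 5 transactions
A2: 3 transactions

Answer: 5,3; total 8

Answer: A1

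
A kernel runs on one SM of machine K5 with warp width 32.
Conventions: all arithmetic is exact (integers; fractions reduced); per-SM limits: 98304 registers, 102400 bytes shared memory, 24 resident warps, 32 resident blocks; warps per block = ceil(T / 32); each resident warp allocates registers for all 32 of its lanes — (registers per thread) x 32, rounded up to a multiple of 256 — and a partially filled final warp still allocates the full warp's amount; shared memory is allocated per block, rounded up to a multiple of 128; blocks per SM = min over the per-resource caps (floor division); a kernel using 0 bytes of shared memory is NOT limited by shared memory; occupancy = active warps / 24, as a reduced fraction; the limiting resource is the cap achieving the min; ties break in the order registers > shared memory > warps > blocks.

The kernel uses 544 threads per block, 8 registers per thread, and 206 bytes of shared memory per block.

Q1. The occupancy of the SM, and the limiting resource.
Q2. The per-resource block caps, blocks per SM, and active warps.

Answer: occupancy 17/24, limited by warps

registers: 22 blocks
shared memory: 400 blocks
warps: 1 block
blocks: 32 blocks

Answer: 1 block, 17 active warps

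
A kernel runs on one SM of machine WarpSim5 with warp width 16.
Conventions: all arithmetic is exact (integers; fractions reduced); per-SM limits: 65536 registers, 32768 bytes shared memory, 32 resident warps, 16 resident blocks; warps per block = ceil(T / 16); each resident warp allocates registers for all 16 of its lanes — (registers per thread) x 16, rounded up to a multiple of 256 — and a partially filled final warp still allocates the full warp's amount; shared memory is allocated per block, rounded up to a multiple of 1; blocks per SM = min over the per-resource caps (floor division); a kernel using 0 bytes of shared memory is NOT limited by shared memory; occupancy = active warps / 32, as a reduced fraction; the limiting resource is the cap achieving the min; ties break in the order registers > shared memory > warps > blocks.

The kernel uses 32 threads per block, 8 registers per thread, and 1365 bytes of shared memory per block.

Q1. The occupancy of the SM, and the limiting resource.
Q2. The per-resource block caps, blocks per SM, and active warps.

Answer: occupancy 1, limited by warps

registers: 128 blocks
shared memory: 24 blocks
warps: 16 blocks
blocks: 16 blocks

Answer: 16 blocks, 32 active warps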